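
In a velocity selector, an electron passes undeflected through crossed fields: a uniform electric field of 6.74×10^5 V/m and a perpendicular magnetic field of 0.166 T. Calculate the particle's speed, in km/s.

v ≈ 4060 km/s

For zero net force, qE = qvB, so v = E/B.
v = (6.74×10^5) / (0.166) = 4.06×10^6 m/s.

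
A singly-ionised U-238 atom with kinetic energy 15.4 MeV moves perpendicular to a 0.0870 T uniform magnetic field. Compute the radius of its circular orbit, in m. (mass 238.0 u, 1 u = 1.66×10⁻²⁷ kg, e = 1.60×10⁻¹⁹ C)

Convert the energy: K = 15.4 MeV = 2.46×10^-12 J.
v = √(2K/m) = √(2·2.46×10^-12/3.95×10^-25) = 3.53×10^6 m/s.
r = mv/(qB) = (3.95×10^-25)(3.53×10^6) / [(1×1.60×10^-19)(0.0870)] = 100 m.

r ≈ 100 m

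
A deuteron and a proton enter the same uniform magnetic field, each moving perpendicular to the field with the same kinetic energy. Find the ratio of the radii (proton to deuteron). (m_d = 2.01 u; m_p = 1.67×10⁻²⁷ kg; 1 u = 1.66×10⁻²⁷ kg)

r = √(2mK)/(qB) ⇒ at equal K, r ∝ √m/q.
r_{proton}/r_{deuteron} = 0.707.

ratio ≈ 0.707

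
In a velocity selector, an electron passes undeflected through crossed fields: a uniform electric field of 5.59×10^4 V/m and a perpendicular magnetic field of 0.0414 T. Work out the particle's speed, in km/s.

v ≈ 1350 km/s

For zero net force, qE = qvB, so v = E/B.
v = (5.59×10^4) / (0.0414) = 1.35×10^6 m/s.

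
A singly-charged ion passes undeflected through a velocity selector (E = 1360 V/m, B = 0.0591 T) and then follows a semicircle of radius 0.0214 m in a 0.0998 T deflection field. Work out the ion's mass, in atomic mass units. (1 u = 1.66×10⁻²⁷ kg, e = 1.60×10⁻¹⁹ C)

v = E/B₁ = 2.30×10^4 m/s.
From r = mv/(qB₂), m = qB₂r/v = (1×1.60×10^-19)(0.0998)(0.0214) / (2.30×10^4) = 1.48×10^-26 kg.
In atomic mass units: m = 1.48×10^-26 / 1.66×10^-27 = 8.95 u.

m ≈ 8.95 u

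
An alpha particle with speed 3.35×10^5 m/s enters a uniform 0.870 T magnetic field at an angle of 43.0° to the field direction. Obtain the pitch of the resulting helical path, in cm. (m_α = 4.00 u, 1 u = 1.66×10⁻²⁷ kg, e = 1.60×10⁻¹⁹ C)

pitch ≈ 3.67 cm

The velocity component along B is v∥ = v cos43.0° = 2.45×10^5 m/s.
The cyclotron period T = 2πm/(qB) = 1.50×10^-7 s is set by m, q, B alone.
Pitch = v∥·T = (2.45×10^5)(1.50×10^-7) = 0.0367 m.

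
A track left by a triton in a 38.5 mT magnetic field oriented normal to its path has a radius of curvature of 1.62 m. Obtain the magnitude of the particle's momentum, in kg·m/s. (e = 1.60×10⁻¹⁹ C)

p ≈ 9.98×10^-21 kg·m/s

Since qvB = mv²/r, the momentum p = mv = qBr.
p = (1×1.60×10^-19)(0.0385)(1.62) = 9.98×10^-21 kg·m/s.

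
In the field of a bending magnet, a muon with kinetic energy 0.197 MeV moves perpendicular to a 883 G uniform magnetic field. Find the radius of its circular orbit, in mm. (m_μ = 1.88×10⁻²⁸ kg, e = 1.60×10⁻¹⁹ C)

Convert the energy: K = 0.197 MeV = 3.15×10^-14 J.
v = √(2K/m) = √(2·3.15×10^-14/1.88×10^-28) = 1.83×10^7 m/s.
r = mv/(qB) = (1.88×10^-28)(1.83×10^7) / [(1×1.60×10^-19)(0.0883)] = 0.244 m.

r ≈ 244 mm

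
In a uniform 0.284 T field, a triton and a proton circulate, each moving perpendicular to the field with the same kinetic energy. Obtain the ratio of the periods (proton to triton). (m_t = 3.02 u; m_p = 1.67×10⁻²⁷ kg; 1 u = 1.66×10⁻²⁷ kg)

ratio ≈ 0.333

T = 2πm/(qB) is independent of speed, so T₂/T₁ = (m₂/q₂)/(m₁/q₁).
T_{proton}/T_{triton} = (1.67×10^-27/1e) / (5.01×10^-27/1e) = 0.333.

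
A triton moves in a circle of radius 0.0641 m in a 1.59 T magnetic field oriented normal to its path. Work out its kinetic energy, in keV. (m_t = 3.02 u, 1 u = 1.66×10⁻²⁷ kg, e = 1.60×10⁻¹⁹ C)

K ≈ 166 keV

v = qBr/m = (1×1.60×10^-19)(1.59)(0.0641) / (5.01×10^-27) = 3.25×10^6 m/s.
K = ½mv² = 0.5·(5.01×10^-27)·(3.25×10^6)² = 2.65×10^-14 J = 166 keV.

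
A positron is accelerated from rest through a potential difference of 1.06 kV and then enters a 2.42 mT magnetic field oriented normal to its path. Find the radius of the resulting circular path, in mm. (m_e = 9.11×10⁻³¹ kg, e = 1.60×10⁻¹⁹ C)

r ≈ 45.4 mm

The kinetic energy gained is K = qV = (1×1.60×10^-19)(1060) = 1.70×10^-16 J.
v = √(2K/m) = 1.93×10^7 m/s.
r = mv/(qB) = (9.11×10^-31)(1.93×10^7) / [(1×1.60×10^-19)(2.42×10^-3)] = 0.0454 m.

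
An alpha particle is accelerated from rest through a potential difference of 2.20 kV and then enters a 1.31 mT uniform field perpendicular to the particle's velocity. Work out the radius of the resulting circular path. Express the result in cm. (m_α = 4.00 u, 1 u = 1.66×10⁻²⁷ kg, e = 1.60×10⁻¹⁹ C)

The kinetic energy gained is K = qV = (2×1.60×10^-19)(2200) = 7.04×10^-16 J.
v = √(2K/m) = 4.60×10^5 m/s.
r = mv/(qB) = (6.64×10^-27)(4.60×10^5) / [(2×1.60×10^-19)(1.31×10^-3)] = 7.29 m.

r ≈ 729 cm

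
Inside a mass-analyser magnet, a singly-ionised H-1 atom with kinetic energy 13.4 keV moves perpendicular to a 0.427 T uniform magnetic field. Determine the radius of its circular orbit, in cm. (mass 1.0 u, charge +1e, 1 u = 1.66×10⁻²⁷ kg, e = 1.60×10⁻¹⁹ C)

r ≈ 3.91 cm

Convert the energy: K = 13.4 keV = 2.14×10^-15 J.
v = √(2K/m) = √(2·2.14×10^-15/1.66×10^-27) = 1.61×10^6 m/s.
r = mv/(qB) = (1.66×10^-27)(1.61×10^6) / [(1×1.60×10^-19)(0.427)] = 0.0391 m.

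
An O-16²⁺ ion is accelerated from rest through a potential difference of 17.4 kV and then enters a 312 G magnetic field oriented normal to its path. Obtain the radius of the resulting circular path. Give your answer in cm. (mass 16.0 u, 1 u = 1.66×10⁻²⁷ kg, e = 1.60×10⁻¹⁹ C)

The kinetic energy gained is K = qV = (2×1.60×10^-19)(1.74×10^4) = 5.57×10^-15 J.
v = √(2K/m) = 6.48×10^5 m/s.
r = mv/(qB) = (2.66×10^-26)(6.48×10^5) / [(2×1.60×10^-19)(0.0312)] = 1.72 m.

r ≈ 172 cm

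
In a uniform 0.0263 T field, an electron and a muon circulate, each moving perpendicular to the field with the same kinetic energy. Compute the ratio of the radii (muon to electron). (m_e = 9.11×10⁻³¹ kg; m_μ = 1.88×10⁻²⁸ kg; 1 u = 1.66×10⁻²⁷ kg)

r = √(2mK)/(qB) ⇒ at equal K, r ∝ √m/q.
r_{muon}/r_{electron} = 14.4.

ratio ≈ 14.4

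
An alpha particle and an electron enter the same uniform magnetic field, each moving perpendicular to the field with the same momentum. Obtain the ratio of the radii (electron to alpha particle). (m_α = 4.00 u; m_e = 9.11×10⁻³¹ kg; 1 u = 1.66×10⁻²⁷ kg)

ratio ≈ 2.00

r = p/(qB) ⇒ at equal p, r ∝ 1/q.
r_{electron}/r_{alpha particle} = 2.00.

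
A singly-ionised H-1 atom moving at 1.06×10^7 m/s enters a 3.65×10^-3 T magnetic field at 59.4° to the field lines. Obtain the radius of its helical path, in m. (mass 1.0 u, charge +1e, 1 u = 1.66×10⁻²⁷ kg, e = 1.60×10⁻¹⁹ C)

r ≈ 25.9 m

Only the perpendicular component v⊥ = v sin59.4° = 9.12×10^6 m/s is bent by the field.
r = m v⊥ /(qB) = (1.66×10^-27)(9.12×10^6) / [(1×1.60×10^-19)(3.65×10^-3)] = 25.9 m.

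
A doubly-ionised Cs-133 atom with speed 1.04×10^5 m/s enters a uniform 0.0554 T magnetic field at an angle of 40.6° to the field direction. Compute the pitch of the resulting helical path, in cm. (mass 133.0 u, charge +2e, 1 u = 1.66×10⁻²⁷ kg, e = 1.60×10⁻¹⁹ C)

pitch ≈ 618 cm

The velocity component along B is v∥ = v cos40.6° = 7.90×10^4 m/s.
The cyclotron period T = 2πm/(qB) = 7.82×10^-5 s is set by m, q, B alone.
Pitch = v∥·T = (7.90×10^4)(7.82×10^-5) = 6.18 m.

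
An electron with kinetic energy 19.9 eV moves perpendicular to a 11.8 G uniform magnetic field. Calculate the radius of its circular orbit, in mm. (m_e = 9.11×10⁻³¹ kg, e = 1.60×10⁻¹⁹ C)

Convert the energy: K = 19.9 eV = 3.18×10^-18 J.
v = √(2K/m) = √(2·3.18×10^-18/9.11×10^-31) = 2.64×10^6 m/s.
r = mv/(qB) = (9.11×10^-31)(2.64×10^6) / [(1×1.60×10^-19)(1.18×10^-3)] = 0.0128 m.

r ≈ 12.8 mm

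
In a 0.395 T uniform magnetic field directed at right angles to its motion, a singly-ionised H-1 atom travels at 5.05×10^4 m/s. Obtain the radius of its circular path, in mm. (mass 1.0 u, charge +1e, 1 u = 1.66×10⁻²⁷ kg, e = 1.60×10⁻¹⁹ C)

r ≈ 1.33 mm

The magnetic force provides the centripetal force: qvB = mv²/r, so r = mv/(qB).
r = (1.66×10^-27 kg)(5.05×10^4 m/s) / [(1×1.60×10^-19 C)(0.395 T)] = 1.33×10^-3 m.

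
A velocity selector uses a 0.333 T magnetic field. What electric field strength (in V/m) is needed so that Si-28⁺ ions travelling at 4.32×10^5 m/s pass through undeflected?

E ≈ 1.44×10^5 V/m

qE = qvB ⇒ E = vB = (4.32×10^5)(0.333) = 1.44×10^5 V/m.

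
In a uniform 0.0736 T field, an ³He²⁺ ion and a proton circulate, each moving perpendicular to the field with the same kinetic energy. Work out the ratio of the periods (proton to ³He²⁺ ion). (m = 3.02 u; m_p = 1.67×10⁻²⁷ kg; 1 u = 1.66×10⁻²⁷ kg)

ratio ≈ 0.666

T = 2πm/(qB) is independent of speed, so T₂/T₁ = (m₂/q₂)/(m₁/q₁).
T_{proton}/T_{³He²⁺ ion} = (1.67×10^-27/1e) / (5.01×10^-27/2e) = 0.666.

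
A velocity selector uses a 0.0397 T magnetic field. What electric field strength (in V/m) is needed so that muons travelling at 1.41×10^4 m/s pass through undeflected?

qE = qvB ⇒ E = vB = (1.41×10^4)(0.0397) = 560 V/m.

E ≈ 560 V/m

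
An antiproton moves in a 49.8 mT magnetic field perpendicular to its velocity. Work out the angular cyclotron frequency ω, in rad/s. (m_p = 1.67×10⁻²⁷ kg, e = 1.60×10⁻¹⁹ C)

ω ≈ 4.77×10^6 rad/s

ω = qB/m = (1×1.60×10^-19)(0.0498) / (1.67×10^-27) = 4.77×10^6 rad/s.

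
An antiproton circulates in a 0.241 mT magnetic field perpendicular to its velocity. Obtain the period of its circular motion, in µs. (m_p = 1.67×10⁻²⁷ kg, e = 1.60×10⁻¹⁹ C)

T ≈ 272 µs

The cyclotron period is independent of speed: T = 2πm/(qB).
T = 2π(1.67×10^-27) / [(1×1.60×10^-19)(2.41×10^-4)] = 2.72×10^-4 s.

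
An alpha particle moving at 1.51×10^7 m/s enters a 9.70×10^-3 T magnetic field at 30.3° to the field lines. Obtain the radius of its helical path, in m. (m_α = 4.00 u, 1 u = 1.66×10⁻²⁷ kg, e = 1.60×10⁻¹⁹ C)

r ≈ 16.3 m

Only the perpendicular component v⊥ = v sin30.3° = 7.62×10^6 m/s is bent by the field.
r = m v⊥ /(qB) = (6.64×10^-27)(7.62×10^6) / [(2×1.60×10^-19)(9.70×10^-3)] = 16.3 m.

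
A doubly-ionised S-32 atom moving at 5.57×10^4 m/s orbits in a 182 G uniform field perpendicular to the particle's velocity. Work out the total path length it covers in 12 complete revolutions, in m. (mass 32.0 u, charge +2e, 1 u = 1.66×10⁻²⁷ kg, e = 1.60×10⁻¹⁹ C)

r = mv/(qB) = 0.508 m, so one revolution covers 2πr = 3.19 m.
In 12 revolutions: L = 12·2πr = 38.3 m.

L ≈ 38.3 m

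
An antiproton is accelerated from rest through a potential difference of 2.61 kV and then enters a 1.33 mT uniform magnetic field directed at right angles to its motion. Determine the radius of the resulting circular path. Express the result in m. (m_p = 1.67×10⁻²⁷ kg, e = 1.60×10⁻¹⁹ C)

r ≈ 5.55 m

The kinetic energy gained is K = qV = (1×1.60×10^-19)(2610) = 4.18×10^-16 J.
v = √(2K/m) = 7.07×10^5 m/s.
r = mv/(qB) = (1.67×10^-27)(7.07×10^5) / [(1×1.60×10^-19)(1.33×10^-3)] = 5.55 m.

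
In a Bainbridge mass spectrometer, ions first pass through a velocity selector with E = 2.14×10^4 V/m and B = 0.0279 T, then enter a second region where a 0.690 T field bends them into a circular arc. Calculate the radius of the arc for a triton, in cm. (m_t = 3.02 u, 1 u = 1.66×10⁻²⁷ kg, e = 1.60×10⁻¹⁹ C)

The selector passes v = E/B = 2.14×10^4/0.0279 = 7.67×10^5 m/s.
In the deflection region, r = mv/(qB₂) = (5.01×10^-27)(7.67×10^5) / [(1×1.60×10^-19)(0.690)] = 0.0348 m.

r ≈ 3.48 cm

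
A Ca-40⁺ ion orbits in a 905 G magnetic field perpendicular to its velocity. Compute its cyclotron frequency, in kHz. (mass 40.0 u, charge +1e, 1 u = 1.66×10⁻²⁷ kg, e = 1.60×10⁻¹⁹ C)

f = qB/(2πm) = (1×1.60×10^-19)(0.0905) / [2π(6.64×10^-26)] = 3.47×10^4 Hz.

f ≈ 34.7 kHz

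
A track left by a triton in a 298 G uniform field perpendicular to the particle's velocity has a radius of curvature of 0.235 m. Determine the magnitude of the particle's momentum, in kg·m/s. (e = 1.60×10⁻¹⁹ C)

p ≈ 1.12×10^-21 kg·m/s

Since qvB = mv²/r, the momentum p = mv = qBr.
p = (1×1.60×10^-19)(0.0298)(0.235) = 1.12×10^-21 kg·m/s.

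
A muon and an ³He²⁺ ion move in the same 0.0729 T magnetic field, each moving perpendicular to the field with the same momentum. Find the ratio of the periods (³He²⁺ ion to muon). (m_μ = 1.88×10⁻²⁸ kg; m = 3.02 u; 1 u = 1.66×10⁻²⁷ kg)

T = 2πm/(qB) is independent of speed, so T₂/T₁ = (m₂/q₂)/(m₁/q₁).
T_{³He²⁺ ion}/T_{muon} = (5.01×10^-27/2e) / (1.88×10^-28/1e) = 13.3.

ratio ≈ 13.3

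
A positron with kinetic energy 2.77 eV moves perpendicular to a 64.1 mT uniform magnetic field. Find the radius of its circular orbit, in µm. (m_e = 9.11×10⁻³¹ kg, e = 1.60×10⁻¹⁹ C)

r ≈ 87.6 µm

Convert the energy: K = 2.77 eV = 4.43×10^-19 J.
v = √(2K/m) = √(2·4.43×10^-19/9.11×10^-31) = 9.86×10^5 m/s.
r = mv/(qB) = (9.11×10^-31)(9.86×10^5) / [(1×1.60×10^-19)(0.0641)] = 8.76×10^-5 m.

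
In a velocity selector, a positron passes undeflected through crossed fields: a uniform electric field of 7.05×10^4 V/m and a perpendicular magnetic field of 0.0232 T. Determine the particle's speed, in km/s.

For zero net force, qE = qvB, so v = E/B.
v = (7.05×10^4) / (0.0232) = 3.04×10^6 m/s.

v ≈ 3040 km/s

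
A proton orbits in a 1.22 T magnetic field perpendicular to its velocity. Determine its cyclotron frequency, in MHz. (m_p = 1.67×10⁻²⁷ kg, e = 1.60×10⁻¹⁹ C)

f = qB/(2πm) = (1×1.60×10^-19)(1.22) / [2π(1.67×10^-27)] = 1.86×10^7 Hz.

f ≈ 18.6 MHz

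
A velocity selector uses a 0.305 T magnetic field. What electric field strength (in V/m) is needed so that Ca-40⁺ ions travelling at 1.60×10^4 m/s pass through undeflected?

qE = qvB ⇒ E = vB = (1.60×10^4)(0.305) = 4880 V/m.

E ≈ 4880 V/m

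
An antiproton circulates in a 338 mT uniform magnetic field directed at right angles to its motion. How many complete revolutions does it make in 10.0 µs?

N = 51

T = 2πm/(qB) = 2π(1.67×10^-27) / [(1×1.60×10^-19)(0.338)] = 1.9403×10^-7 s.
N = t/T = 1.00×10^-5 / 1.9403×10^-7 ≈ 51.54, so 51 complete revolutions.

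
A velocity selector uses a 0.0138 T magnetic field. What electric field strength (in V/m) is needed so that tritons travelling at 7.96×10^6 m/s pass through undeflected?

E ≈ 1.10×10^5 V/m

qE = qvB ⇒ E = vB = (7.96×10^6)(0.0138) = 1.10×10^5 V/m.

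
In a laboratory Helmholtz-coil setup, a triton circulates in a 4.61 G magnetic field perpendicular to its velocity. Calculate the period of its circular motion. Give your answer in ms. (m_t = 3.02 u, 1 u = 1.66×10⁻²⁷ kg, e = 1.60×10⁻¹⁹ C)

The cyclotron period is independent of speed: T = 2πm/(qB).
T = 2π(5.01×10^-27) / [(1×1.60×10^-19)(4.61×10^-4)] = 4.27×10^-4 s.

T ≈ 0.427 ms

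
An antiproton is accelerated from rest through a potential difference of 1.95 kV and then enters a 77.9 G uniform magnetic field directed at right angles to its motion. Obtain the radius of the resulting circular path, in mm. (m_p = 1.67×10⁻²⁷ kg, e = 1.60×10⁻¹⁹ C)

r ≈ 819 mm

The kinetic energy gained is K = qV = (1×1.60×10^-19)(1950) = 3.12×10^-16 J.
v = √(2K/m) = 6.11×10^5 m/s.
r = mv/(qB) = (1.67×10^-27)(6.11×10^5) / [(1×1.60×10^-19)(7.79×10^-3)] = 0.819 m.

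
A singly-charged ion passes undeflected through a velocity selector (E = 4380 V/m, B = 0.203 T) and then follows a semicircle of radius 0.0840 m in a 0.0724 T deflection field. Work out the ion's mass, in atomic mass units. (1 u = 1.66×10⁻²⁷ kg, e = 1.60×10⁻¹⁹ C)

m ≈ 27.2 u

v = E/B₁ = 2.16×10^4 m/s.
From r = mv/(qB₂), m = qB₂r/v = (1×1.60×10^-19)(0.0724)(0.0840) / (2.16×10^4) = 4.51×10^-26 kg.
In atomic mass units: m = 4.51×10^-26 / 1.66×10^-27 = 27.2 u.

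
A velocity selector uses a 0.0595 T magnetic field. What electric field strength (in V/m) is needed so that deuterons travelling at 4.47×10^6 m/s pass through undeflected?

qE = qvB ⇒ E = vB = (4.47×10^6)(0.0595) = 2.66×10^5 V/m.

E ≈ 2.66×10^5 V/m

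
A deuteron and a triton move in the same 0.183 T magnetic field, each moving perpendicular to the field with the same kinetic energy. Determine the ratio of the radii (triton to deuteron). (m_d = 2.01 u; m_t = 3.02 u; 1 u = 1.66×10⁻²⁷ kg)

ratio ≈ 1.23

r = √(2mK)/(qB) ⇒ at equal K, r ∝ √m/q.
r_{triton}/r_{deuteron} = 1.23.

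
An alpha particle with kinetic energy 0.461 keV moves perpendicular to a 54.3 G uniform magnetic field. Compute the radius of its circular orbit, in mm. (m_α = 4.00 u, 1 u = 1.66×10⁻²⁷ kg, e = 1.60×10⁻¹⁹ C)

Convert the energy: K = 0.461 keV = 7.38×10^-17 J.
v = √(2K/m) = √(2·7.38×10^-17/6.64×10^-27) = 1.49×10^5 m/s.
r = mv/(qB) = (6.64×10^-27)(1.49×10^5) / [(2×1.60×10^-19)(5.43×10^-3)] = 0.570 m.

r ≈ 570 mm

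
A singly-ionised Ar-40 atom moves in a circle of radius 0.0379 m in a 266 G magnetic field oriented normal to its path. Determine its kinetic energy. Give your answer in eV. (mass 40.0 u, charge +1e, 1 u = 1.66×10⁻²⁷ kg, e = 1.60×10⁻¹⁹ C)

v = qBr/m = (1×1.60×10^-19)(0.0266)(0.0379) / (6.64×10^-26) = 2430 m/s.
K = ½mv² = 0.5·(6.64×10^-26)·(2430)² = 1.96×10^-19 J = 1.22 eV.

K ≈ 1.22 eV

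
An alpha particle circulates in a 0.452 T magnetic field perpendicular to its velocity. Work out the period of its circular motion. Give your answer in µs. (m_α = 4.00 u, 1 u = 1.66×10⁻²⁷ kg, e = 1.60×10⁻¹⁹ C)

The cyclotron period is independent of speed: T = 2πm/(qB).
T = 2π(6.64×10^-27) / [(2×1.60×10^-19)(0.452)] = 2.88×10^-7 s.

T ≈ 0.288 µs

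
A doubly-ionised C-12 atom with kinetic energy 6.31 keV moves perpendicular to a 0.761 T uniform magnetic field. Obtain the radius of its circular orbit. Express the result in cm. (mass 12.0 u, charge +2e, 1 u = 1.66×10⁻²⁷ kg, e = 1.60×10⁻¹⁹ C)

Convert the energy: K = 6.31 keV = 1.01×10^-15 J.
v = √(2K/m) = √(2·1.01×10^-15/1.99×10^-26) = 3.18×10^5 m/s.
r = mv/(qB) = (1.99×10^-26)(3.18×10^5) / [(2×1.60×10^-19)(0.761)] = 0.0260 m.

r ≈ 2.60 cm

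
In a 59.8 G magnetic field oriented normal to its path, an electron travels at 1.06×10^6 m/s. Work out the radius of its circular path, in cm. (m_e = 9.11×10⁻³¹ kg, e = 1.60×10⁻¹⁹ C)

r ≈ 0.101 cm

The magnetic force provides the centripetal force: qvB = mv²/r, so r = mv/(qB).
r = (9.11×10^-31 kg)(1.06×10^6 m/s) / [(1×1.60×10^-19 C)(5.98×10^-3 T)] = 1.01×10^-3 m.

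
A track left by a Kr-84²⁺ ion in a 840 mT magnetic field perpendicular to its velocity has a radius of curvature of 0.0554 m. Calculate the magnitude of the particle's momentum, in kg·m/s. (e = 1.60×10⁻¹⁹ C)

p ≈ 1.49×10^-20 kg·m/s

Since qvB = mv²/r, the momentum p = mv = qBr.
p = (2×1.60×10^-19)(0.840)(0.0554) = 1.49×10^-20 kg·m/s.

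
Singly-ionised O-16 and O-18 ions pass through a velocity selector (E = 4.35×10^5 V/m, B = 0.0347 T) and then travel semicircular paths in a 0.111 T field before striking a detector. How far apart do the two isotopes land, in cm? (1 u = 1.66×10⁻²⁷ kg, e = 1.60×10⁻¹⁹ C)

Δd ≈ 469 cm

Both emerge at v = E/B₁ = 1.25×10^7 m/s.
r = mv/(qB₂), so r₁ = 18.75 m and r₂ = 21.09 m, giving Δr = 2.34 m.
After a semicircle each ion lands a diameter 2r from the entry slit, so the separation is 2Δr = 4.69 m.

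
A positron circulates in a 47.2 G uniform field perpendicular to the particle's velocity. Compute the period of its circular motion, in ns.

The cyclotron period is independent of speed: T = 2πm/(qB).
T = 2π(9.11×10^-31) / [(1×1.60×10^-19)(4.72×10^-3)] = 7.58×10^-9 s.

T ≈ 7.58 ns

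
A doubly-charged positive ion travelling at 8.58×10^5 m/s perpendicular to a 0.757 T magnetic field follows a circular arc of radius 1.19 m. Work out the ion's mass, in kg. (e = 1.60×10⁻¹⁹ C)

qvB = mv²/r ⇒ m = qBr/v.
m = (2×1.60×10^-19)(0.757)(1.19) / (8.58×10^5) = 3.36×10^-25 kg.

m ≈ 3.36×10^-25 kg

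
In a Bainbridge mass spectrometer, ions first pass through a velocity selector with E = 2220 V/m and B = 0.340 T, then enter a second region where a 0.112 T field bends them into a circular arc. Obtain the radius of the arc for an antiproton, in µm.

r ≈ 608 µm

The selector passes v = E/B = 2220/0.340 = 6530 m/s.
In the deflection region, r = mv/(qB₂) = (1.67×10^-27)(6530) / [(1×1.60×10^-19)(0.112)] = 6.08×10^-4 m.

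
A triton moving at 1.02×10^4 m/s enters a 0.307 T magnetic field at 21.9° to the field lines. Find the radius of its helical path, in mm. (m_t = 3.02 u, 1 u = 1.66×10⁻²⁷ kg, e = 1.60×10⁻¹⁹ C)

Only the perpendicular component v⊥ = v sin21.9° = 3800 m/s is bent by the field.
r = m v⊥ /(qB) = (5.01×10^-27)(3800) / [(1×1.60×10^-19)(0.307)] = 3.88×10^-4 m.

r ≈ 0.388 mm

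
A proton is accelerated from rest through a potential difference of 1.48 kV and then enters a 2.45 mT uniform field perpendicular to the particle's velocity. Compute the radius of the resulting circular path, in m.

r ≈ 2.27 m

The kinetic energy gained is K = qV = (1×1.60×10^-19)(1480) = 2.37×10^-16 J.
v = √(2K/m) = 5.33×10^5 m/s.
r = mv/(qB) = (1.67×10^-27)(5.33×10^5) / [(1×1.60×10^-19)(2.45×10^-3)] = 2.27 m.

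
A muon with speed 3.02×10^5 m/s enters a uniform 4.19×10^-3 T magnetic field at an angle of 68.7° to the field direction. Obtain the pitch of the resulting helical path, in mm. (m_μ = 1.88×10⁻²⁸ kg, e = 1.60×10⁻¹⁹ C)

The velocity component along B is v∥ = v cos68.7° = 1.10×10^5 m/s.
The cyclotron period T = 2πm/(qB) = 1.76×10^-6 s is set by m, q, B alone.
Pitch = v∥·T = (1.10×10^5)(1.76×10^-6) = 0.193 m.

pitch ≈ 193 mm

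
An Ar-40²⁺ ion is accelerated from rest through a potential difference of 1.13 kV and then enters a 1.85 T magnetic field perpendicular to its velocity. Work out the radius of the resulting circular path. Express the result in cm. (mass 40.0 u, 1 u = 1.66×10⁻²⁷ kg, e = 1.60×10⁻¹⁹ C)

The kinetic energy gained is K = qV = (2×1.60×10^-19)(1130) = 3.62×10^-16 J.
v = √(2K/m) = 1.04×10^5 m/s.
r = mv/(qB) = (6.64×10^-26)(1.04×10^5) / [(2×1.60×10^-19)(1.85)] = 0.0117 m.

r ≈ 1.17 cm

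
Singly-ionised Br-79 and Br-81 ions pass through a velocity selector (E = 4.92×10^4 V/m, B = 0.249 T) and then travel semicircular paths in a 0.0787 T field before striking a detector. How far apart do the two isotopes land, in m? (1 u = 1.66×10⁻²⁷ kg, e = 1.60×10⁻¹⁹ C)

Δd ≈ 0.104 m

Both emerge at v = E/B₁ = 1.98×10^5 m/s.
r = mv/(qB₂), so r₁ = 2.0578 m and r₂ = 2.1099 m, giving Δr = 0.0521 m.
After a semicircle each ion lands a diameter 2r from the entry slit, so the separation is 2Δr = 0.104 m.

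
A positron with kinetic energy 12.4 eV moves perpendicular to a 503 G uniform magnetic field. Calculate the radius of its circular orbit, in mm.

Convert the energy: K = 12.4 eV = 1.98×10^-18 J.
v = √(2K/m) = √(2·1.98×10^-18/9.11×10^-31) = 2.09×10^6 m/s.
r = mv/(qB) = (9.11×10^-31)(2.09×10^6) / [(1×1.60×10^-19)(0.0503)] = 2.36×10^-4 m.

r ≈ 0.236 mm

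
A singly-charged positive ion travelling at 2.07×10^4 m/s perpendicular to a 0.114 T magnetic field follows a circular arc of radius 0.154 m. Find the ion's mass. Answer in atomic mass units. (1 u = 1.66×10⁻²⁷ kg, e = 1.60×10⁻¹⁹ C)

qvB = mv²/r ⇒ m = qBr/v.
m = (1×1.60×10^-19)(0.114)(0.154) / (2.07×10^4) = 1.36×10^-25 kg = 81.7 u.

m ≈ 81.7 u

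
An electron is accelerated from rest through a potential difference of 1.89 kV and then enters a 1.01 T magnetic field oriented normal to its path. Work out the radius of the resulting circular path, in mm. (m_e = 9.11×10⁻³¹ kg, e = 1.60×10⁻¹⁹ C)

r ≈ 0.145 mm

The kinetic energy gained is K = qV = (1×1.60×10^-19)(1890) = 3.02×10^-16 J.
v = √(2K/m) = 2.58×10^7 m/s.
r = mv/(qB) = (9.11×10^-31)(2.58×10^7) / [(1×1.60×10^-19)(1.01)] = 1.45×10^-4 m.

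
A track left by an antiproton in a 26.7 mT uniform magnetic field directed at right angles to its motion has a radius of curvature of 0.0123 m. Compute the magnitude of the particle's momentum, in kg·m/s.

Since qvB = mv²/r, the momentum p = mv = qBr.
p = (1×1.60×10^-19)(0.0267)(0.0123) = 5.25×10^-23 kg·m/s.

p ≈ 5.25×10^-23 kg·m/s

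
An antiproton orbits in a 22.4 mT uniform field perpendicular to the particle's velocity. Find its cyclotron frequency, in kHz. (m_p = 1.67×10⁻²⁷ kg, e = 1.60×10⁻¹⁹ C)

f ≈ 342 kHz

f = qB/(2πm) = (1×1.60×10^-19)(0.0224) / [2π(1.67×10^-27)] = 3.42×10^5 Hz.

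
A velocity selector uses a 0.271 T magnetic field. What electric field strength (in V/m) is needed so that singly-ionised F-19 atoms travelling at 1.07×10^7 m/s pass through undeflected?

E ≈ 2.90×10^6 V/m

qE = qvB ⇒ E = vB = (1.07×10^7)(0.271) = 2.90×10^6 V/m.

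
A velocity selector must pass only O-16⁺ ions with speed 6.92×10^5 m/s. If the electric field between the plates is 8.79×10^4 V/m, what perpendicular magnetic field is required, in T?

B ≈ 0.127 T

qE = qvB ⇒ B = E/v = (8.79×10^4) / (6.92×10^5) = 0.127 T.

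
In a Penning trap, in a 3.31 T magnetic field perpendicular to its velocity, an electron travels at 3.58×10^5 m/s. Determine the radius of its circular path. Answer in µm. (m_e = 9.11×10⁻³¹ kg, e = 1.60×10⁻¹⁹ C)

r ≈ 0.616 µm

The magnetic force provides the centripetal force: qvB = mv²/r, so r = mv/(qB).
r = (9.11×10^-31 kg)(3.58×10^5 m/s) / [(1×1.60×10^-19 C)(3.31 T)] = 6.16×10^-7 m.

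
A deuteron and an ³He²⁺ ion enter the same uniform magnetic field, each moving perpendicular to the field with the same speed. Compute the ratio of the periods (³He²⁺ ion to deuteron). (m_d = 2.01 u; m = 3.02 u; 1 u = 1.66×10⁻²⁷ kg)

T = 2πm/(qB) is independent of speed, so T₂/T₁ = (m₂/q₂)/(m₁/q₁).
T_{³He²⁺ ion}/T_{deuteron} = (5.01×10^-27/2e) / (3.34×10^-27/1e) = 0.751.

ratio ≈ 0.751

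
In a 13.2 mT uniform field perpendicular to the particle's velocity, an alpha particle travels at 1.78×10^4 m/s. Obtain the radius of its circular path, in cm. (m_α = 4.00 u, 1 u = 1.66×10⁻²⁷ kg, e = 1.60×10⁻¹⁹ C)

r ≈ 2.80 cm

The magnetic force provides the centripetal force: qvB = mv²/r, so r = mv/(qB).
r = (6.64×10^-27 kg)(1.78×10^4 m/s) / [(2×1.60×10^-19 C)(0.0132 T)] = 0.0280 m.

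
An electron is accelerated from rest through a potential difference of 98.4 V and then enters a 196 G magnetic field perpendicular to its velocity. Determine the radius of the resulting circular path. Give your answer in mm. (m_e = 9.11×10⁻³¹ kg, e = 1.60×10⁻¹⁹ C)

The kinetic energy gained is K = qV = (1×1.60×10^-19)(98.4) = 1.57×10^-17 J.
v = √(2K/m) = 5.88×10^6 m/s.
r = mv/(qB) = (9.11×10^-31)(5.88×10^6) / [(1×1.60×10^-19)(0.0196)] = 1.71×10^-3 m.

r ≈ 1.71 mm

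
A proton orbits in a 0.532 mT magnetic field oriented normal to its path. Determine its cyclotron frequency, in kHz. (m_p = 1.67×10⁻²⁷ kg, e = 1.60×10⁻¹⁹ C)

f ≈ 8.11 kHz

f = qB/(2πm) = (1×1.60×10^-19)(5.32×10^-4) / [2π(1.67×10^-27)] = 8110 Hz.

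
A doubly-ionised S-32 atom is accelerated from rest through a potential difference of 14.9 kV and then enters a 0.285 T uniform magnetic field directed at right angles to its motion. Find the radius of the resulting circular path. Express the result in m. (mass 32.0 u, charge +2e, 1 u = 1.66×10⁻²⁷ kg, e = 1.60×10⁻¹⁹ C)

r ≈ 0.247 m

The kinetic energy gained is K = qV = (2×1.60×10^-19)(1.49×10^4) = 4.77×10^-15 J.
v = √(2K/m) = 4.24×10^5 m/s.
r = mv/(qB) = (5.31×10^-26)(4.24×10^5) / [(2×1.60×10^-19)(0.285)] = 0.247 m.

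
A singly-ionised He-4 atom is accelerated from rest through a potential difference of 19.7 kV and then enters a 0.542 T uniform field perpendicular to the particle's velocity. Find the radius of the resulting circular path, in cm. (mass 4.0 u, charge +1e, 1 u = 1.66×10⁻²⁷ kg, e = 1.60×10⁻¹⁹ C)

r ≈ 7.46 cm

The kinetic energy gained is K = qV = (1×1.60×10^-19)(1.97×10^4) = 3.15×10^-15 J.
v = √(2K/m) = 9.74×10^5 m/s.
r = mv/(qB) = (6.64×10^-27)(9.74×10^5) / [(1×1.60×10^-19)(0.542)] = 0.0746 m.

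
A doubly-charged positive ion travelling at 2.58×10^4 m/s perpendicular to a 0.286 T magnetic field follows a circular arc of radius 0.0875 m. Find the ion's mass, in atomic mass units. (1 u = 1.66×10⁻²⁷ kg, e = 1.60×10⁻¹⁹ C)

m ≈ 187 u

qvB = mv²/r ⇒ m = qBr/v.
m = (2×1.60×10^-19)(0.286)(0.0875) / (2.58×10^4) = 3.10×10^-25 kg = 187 u.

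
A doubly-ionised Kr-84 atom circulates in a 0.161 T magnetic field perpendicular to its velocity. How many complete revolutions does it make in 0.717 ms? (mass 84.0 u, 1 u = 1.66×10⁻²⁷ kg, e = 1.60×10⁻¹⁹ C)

T = 2πm/(qB) = 2π(1.3944×10^-25) / [(2×1.60×10^-19)(0.161)] = 1.7006×10^-5 s.
N = t/T = 7.17×10^-4 / 1.7006×10^-5 ≈ 42.16, so 42 complete revolutions.

N = 42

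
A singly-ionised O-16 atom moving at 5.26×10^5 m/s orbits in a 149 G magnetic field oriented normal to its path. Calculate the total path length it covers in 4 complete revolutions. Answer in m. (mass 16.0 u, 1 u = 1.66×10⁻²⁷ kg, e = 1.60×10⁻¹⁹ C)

r = mv/(qB) = 5.86 m, so one revolution covers 2πr = 36.8 m.
In 4 revolutions: L = 4·2πr = 147 m.

L ≈ 147 m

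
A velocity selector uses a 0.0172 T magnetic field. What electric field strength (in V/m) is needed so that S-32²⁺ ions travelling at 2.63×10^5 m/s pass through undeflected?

qE = qvB ⇒ E = vB = (2.63×10^5)(0.0172) = 4520 V/m.

E ≈ 4520 V/m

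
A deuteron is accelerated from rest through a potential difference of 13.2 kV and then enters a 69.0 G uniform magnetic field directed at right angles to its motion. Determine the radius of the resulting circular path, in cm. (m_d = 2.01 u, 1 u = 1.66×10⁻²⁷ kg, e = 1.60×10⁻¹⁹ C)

r ≈ 340 cm

The kinetic energy gained is K = qV = (1×1.60×10^-19)(1.32×10^4) = 2.11×10^-15 J.
v = √(2K/m) = 1.13×10^6 m/s.
r = mv/(qB) = (3.34×10^-27)(1.13×10^6) / [(1×1.60×10^-19)(6.90×10^-3)] = 3.40 m.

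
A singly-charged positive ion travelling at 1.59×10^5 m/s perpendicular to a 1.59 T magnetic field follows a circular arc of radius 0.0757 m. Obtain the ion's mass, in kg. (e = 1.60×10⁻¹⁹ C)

qvB = mv²/r ⇒ m = qBr/v.
m = (1×1.60×10^-19)(1.59)(0.0757) / (1.59×10^5) = 1.21×10^-25 kg.

m ≈ 1.21×10^-25 kg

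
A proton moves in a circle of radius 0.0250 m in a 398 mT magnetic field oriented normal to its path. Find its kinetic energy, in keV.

v = qBr/m = (1×1.60×10^-19)(0.398)(0.0250) / (1.67×10^-27) = 9.53×10^5 m/s.
K = ½mv² = 0.5·(1.67×10^-27)·(9.53×10^5)² = 7.59×10^-16 J = 4.74 keV.

K ≈ 4.74 keV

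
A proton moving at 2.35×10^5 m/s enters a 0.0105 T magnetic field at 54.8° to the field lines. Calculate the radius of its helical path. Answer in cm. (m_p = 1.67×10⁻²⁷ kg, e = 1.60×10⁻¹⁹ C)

r ≈ 19.1 cm

Only the perpendicular component v⊥ = v sin54.8° = 1.92×10^5 m/s is bent by the field.
r = m v⊥ /(qB) = (1.67×10^-27)(1.92×10^5) / [(1×1.60×10^-19)(0.0105)] = 0.191 m.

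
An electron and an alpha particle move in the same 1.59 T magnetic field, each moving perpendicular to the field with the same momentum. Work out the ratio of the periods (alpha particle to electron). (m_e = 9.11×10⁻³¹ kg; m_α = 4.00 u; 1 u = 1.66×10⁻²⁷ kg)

T = 2πm/(qB) is independent of speed, so T₂/T₁ = (m₂/q₂)/(m₁/q₁).
T_{alpha particle}/T_{electron} = (6.64×10^-27/2e) / (9.11×10^-31/1e) = 3640.

ratio ≈ 3640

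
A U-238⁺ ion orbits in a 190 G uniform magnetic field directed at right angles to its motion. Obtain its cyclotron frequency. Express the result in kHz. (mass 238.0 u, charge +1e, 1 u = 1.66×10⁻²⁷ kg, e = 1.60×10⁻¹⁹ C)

f ≈ 1.22 kHz

f = qB/(2πm) = (1×1.60×10^-19)(0.0190) / [2π(3.95×10^-25)] = 1220 Hz.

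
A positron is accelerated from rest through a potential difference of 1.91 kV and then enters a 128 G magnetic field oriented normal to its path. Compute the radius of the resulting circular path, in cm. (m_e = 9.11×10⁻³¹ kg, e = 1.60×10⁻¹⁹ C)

r ≈ 1.15 cm

The kinetic energy gained is K = qV = (1×1.60×10^-19)(1910) = 3.06×10^-16 J.
v = √(2K/m) = 2.59×10^7 m/s.
r = mv/(qB) = (9.11×10^-31)(2.59×10^7) / [(1×1.60×10^-19)(0.0128)] = 0.0115 m.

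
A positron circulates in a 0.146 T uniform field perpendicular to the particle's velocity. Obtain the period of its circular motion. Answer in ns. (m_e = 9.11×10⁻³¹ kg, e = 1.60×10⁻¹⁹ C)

T ≈ 0.245 ns

The cyclotron period is independent of speed: T = 2πm/(qB).
T = 2π(9.11×10^-31) / [(1×1.60×10^-19)(0.146)] = 2.45×10^-10 s.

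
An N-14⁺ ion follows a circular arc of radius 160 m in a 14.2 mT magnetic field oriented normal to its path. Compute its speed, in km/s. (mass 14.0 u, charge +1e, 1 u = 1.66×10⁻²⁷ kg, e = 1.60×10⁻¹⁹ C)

v ≈ 15600 km/s

From qvB = mv²/r, v = qBr/m.
v = (1×1.60×10^-19)(0.0142)(160) / (2.32×10^-26) = 1.56×10^7 m/s.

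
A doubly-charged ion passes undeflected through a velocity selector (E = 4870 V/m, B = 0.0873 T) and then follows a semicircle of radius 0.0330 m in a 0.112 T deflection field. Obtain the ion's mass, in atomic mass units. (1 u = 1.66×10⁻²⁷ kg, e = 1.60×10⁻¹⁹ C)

v = E/B₁ = 5.58×10^4 m/s.
From r = mv/(qB₂), m = qB₂r/v = (2×1.60×10^-19)(0.112)(0.0330) / (5.58×10^4) = 2.12×10^-26 kg.
In atomic mass units: m = 2.12×10^-26 / 1.66×10^-27 = 12.8 u.

m ≈ 12.8 u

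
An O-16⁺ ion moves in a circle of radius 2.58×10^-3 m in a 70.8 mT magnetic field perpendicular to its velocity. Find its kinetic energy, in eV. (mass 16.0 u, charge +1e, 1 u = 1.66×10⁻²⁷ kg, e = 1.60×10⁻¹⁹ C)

K ≈ 0.101 eV

v = qBr/m = (1×1.60×10^-19)(0.0708)(2.58×10^-3) / (2.66×10^-26) = 1100 m/s.
K = ½mv² = 0.5·(2.66×10^-26)·(1100)² = 1.61×10^-20 J = 0.101 eV.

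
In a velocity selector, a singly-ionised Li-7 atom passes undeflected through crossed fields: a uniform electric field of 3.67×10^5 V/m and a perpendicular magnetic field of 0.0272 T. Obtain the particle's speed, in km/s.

v ≈ 13500 km/s

For zero net force, qE = qvB, so v = E/B.
v = (3.67×10^5) / (0.0272) = 1.35×10^7 m/s.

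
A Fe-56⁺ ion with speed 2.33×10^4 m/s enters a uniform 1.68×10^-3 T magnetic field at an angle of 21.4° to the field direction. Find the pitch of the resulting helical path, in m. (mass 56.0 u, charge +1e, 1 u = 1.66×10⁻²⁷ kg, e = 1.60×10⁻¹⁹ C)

The velocity component along B is v∥ = v cos21.4° = 2.17×10^4 m/s.
The cyclotron period T = 2πm/(qB) = 2.17×10^-3 s is set by m, q, B alone.
Pitch = v∥·T = (2.17×10^4)(2.17×10^-3) = 47.1 m.

pitch ≈ 47.1 m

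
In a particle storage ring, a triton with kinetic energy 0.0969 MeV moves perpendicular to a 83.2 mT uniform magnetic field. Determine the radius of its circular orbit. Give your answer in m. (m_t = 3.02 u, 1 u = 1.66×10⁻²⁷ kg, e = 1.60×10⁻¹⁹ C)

r ≈ 0.937 m

Convert the energy: K = 0.0969 MeV = 1.55×10^-14 J.
v = √(2K/m) = √(2·1.55×10^-14/5.01×10^-27) = 2.49×10^6 m/s.
r = mv/(qB) = (5.01×10^-27)(2.49×10^6) / [(1×1.60×10^-19)(0.0832)] = 0.937 m.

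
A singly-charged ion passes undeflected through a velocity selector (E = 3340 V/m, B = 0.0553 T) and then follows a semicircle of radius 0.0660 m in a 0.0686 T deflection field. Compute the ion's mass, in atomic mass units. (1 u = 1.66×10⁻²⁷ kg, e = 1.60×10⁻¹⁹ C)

v = E/B₁ = 6.04×10^4 m/s.
From r = mv/(qB₂), m = qB₂r/v = (1×1.60×10^-19)(0.0686)(0.0660) / (6.04×10^4) = 1.20×10^-26 kg.
In atomic mass units: m = 1.20×10^-26 / 1.66×10^-27 = 7.23 u.

m ≈ 7.23 u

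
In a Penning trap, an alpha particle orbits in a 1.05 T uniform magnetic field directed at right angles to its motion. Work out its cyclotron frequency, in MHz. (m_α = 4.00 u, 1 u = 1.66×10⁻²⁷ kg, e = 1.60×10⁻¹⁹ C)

f ≈ 8.05 MHz

f = qB/(2πm) = (2×1.60×10^-19)(1.05) / [2π(6.64×10^-27)] = 8.05×10^6 Hz.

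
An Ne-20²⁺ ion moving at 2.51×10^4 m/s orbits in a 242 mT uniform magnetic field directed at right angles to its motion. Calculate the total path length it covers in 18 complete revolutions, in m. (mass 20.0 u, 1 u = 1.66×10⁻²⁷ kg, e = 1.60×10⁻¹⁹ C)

L ≈ 1.22 m

r = mv/(qB) = 0.0108 m, so one revolution covers 2πr = 0.0676 m.
In 18 revolutions: L = 18·2πr = 1.22 m.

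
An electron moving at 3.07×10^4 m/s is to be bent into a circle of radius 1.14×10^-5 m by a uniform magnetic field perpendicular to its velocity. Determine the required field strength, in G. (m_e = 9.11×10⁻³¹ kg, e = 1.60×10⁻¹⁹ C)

qvB = mv²/r gives B = mv/(qr).
B = (9.11×10^-31)(3.07×10^4) / [(1×1.60×10^-19)(1.14×10^-5)] = 0.0153 T.

B ≈ 153 G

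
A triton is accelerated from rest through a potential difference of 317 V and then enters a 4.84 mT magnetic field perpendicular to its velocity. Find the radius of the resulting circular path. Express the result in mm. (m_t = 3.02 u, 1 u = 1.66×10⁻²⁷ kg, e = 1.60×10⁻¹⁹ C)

r ≈ 921 mm

The kinetic energy gained is K = qV = (1×1.60×10^-19)(317) = 5.07×10^-17 J.
v = √(2K/m) = 1.42×10^5 m/s.
r = mv/(qB) = (5.01×10^-27)(1.42×10^5) / [(1×1.60×10^-19)(4.84×10^-3)] = 0.921 m.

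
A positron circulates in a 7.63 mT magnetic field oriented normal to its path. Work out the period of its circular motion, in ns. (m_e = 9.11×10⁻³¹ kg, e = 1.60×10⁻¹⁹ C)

The cyclotron period is independent of speed: T = 2πm/(qB).
T = 2π(9.11×10^-31) / [(1×1.60×10^-19)(7.63×10^-3)] = 4.69×10^-9 s.

T ≈ 4.69 ns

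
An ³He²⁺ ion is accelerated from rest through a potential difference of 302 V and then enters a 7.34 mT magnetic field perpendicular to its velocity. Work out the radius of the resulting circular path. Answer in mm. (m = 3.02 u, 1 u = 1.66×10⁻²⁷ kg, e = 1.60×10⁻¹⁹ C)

r ≈ 419 mm

The kinetic energy gained is K = qV = (2×1.60×10^-19)(302) = 9.66×10^-17 J.
v = √(2K/m) = 1.96×10^5 m/s.
r = mv/(qB) = (5.01×10^-27)(1.96×10^5) / [(2×1.60×10^-19)(7.34×10^-3)] = 0.419 m.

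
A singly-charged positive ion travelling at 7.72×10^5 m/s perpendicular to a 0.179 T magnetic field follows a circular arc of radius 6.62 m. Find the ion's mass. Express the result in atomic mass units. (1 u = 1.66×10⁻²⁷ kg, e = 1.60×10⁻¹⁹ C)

m ≈ 148 u

qvB = mv²/r ⇒ m = qBr/v.
m = (1×1.60×10^-19)(0.179)(6.62) / (7.72×10^5) = 2.46×10^-25 kg = 148 u.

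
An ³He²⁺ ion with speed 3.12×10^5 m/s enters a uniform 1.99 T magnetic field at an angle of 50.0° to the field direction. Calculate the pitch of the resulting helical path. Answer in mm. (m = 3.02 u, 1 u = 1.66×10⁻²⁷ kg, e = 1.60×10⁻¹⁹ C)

pitch ≈ 9.92 mm

The velocity component along B is v∥ = v cos50.0° = 2.01×10^5 m/s.
The cyclotron period T = 2πm/(qB) = 4.95×10^-8 s is set by m, q, B alone.
Pitch = v∥·T = (2.01×10^5)(4.95×10^-8) = 9.92×10^-3 m.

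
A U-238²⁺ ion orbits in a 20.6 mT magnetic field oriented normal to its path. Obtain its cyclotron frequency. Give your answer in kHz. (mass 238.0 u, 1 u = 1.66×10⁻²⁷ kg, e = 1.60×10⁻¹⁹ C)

f ≈ 2.66 kHz

f = qB/(2πm) = (2×1.60×10^-19)(0.0206) / [2π(3.95×10^-25)] = 2660 Hz.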